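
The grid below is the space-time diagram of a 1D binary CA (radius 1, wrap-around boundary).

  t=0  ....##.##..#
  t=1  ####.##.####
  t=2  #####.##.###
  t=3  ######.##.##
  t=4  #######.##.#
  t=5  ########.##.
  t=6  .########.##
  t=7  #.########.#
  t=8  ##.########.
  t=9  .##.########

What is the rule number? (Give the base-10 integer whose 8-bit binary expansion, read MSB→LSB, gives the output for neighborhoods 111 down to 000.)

247

  nb ###: next=#  (t=1,i=0, bit7=1)
  nb ##.: next=#  (t=0,i=5, bit6=1)
  nb #.#: next=#  (t=0,i=6, bit5=1)
  nb #..: next=#  (t=0,i=0, bit4=1)
  nb .##: next=.  (t=0,i=4, bit3=0)
  nb .#.: next=#  (t=0,i=11, bit2=1)
  nb ..#: next=#  (t=0,i=3, bit1=1)
  nb ...: next=#  (t=0,i=1, bit0=1)
  bits 11110111 = 247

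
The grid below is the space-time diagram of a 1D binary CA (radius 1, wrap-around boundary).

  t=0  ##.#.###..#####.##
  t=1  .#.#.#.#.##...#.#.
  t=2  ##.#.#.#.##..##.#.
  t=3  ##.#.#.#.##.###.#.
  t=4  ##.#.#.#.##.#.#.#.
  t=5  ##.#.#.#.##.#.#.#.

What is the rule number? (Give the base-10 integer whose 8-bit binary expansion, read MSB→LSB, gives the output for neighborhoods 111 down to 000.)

78

  ### -> .   bit 7 = 0  t=0,i=0
  ##. -> #   bit 6 = 1  t=0,i=1
  #.# -> .   bit 5 = 0  t=0,i=2
  #.. -> .   bit 4 = 0  t=0,i=8
  .## -> #   bit 3 = 1  t=0,i=5
  .#. -> #   bit 2 = 1  t=0,i=3
  ..# -> #   bit 1 = 1  t=0,i=9
  ... -> .   bit 0 = 0  t=1,i=12
  bits 01001110 = 78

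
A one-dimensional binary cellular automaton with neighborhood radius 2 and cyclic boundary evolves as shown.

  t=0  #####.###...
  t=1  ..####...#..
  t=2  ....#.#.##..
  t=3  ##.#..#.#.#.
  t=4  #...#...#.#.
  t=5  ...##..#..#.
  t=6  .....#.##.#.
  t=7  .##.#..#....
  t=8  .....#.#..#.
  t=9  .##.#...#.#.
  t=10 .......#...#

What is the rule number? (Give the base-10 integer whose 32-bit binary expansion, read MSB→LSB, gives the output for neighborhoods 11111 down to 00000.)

3948937749

  [31] ##### => #  t=0,i=2
  [30] ####. => #  t=0,i=3
  [29] ###.# => #  t=0,i=4
  [28] ###.. => .  t=0,i=8
  [27] ##.## => #  t=0,i=5
  [26] ##.#. => .  t=3,i=2
  [25] ##..# => #  t=5,i=5
  [24] ##... => #  t=0,i=9
  [23] #.### => .  t=0,i=6
  [22] #.##. => #  t=2,i=8
  [21] #.#.# => #  t=2,i=6
  [20] #.#.. => .  t=3,i=3
  [19] #..## => .  t=9,i=0
  [18] #..#. => .  t=3,i=5
  [17] #...# => .  t=0,i=10
  [16] #.... => .  t=1,i=11
  [15] .#### => .  t=0,i=1
  [14] .###. => .  t=0,i=7
  [13] .##.# => .  t=3,i=1
  [12] .##.. => .  t=2,i=9
  [11] .#.## => .  t=2,i=7
  [10] .#.#. => .  t=2,i=5
  [9] .#..# => #  t=3,i=4
  [8] .#... => .  t=1,i=10
  [7] ..### => .  t=0,i=0
  [6] ..##. => .  t=5,i=3
  [5] ..#.# => .  t=2,i=4
  [4] ..#.. => #  t=1,i=9
  [3] ...## => .  t=0,i=11
  [2] ...#. => #  t=1,i=8
  [1] ....# => .  t=1,i=0
  [0] ..... => #  t=2,i=0
  bits 11101011011000000000001000010101 = 3948937749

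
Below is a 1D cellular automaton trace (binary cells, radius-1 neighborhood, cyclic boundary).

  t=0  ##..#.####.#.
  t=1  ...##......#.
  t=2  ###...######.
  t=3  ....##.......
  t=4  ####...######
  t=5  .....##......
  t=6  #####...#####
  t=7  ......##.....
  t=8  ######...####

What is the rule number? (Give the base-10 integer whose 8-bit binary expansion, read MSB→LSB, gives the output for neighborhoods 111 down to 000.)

7

  [7] ### => .  t=0,i=7
  [6] ##. => .  t=0,i=1
  [5] #.# => .  t=0,i=5
  [4] #.. => .  t=0,i=2
  [3] .## => .  t=0,i=0
  [2] .#. => #  t=0,i=4
  [1] ..# => #  t=0,i=3
  [0] ... => #  t=1,i=0
  bits 00000111 = 7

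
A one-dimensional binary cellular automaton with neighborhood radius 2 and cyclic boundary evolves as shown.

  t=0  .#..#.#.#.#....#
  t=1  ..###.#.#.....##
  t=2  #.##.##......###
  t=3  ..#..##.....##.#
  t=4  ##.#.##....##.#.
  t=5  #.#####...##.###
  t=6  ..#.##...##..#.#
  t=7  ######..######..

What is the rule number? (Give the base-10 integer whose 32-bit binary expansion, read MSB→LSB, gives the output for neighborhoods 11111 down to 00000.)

  ##### -> #   bit 31 = 1  t=5,i=4
  ####. -> #   bit 30 = 1  t=2,i=15
  ###.# -> .   bit 29 = 0  t=1,i=4
  ###.. -> .   bit 28 = 0  t=5,i=6
  ##.## -> .   bit 27 = 0  t=2,i=1
  ##.#. -> #   bit 26 = 1  t=1,i=5
  ##..# -> #   bit 25 = 1  t=1,i=0
  ##... -> .   bit 24 = 0  t=2,i=7
  #.### -> #   bit 23 = 1  t=5,i=2
  #.##. -> #   bit 22 = 1  t=2,i=2
  #.#.# -> #   bit 21 = 1  t=0,i=6
  #.#.. -> .   bit 20 = 0  t=0,i=1
  #..## -> .   bit 19 = 0  t=1,i=1
  #..#. -> #   bit 18 = 1  t=0,i=3
  #...# -> .   bit 17 = 0  t=5,i=8
  #.... -> .   bit 16 = 0  t=0,i=12
  .#### -> .   bit 15 = 0  t=2,i=14
  .###. -> #   bit 14 = 1  t=1,i=3
  .##.# -> .   bit 13 = 0  t=2,i=3
  .##.. -> #   bit 12 = 1  t=1,i=15
  .#.## -> #   bit 11 = 1  t=4,i=4
  .#.#. -> .   bit 10 = 0  t=0,i=0
  .#..# -> #   bit 9 = 1  t=0,i=2
  .#... -> .   bit 8 = 0  t=0,i=11
  ..### -> #   bit 7 = 1  t=1,i=2
  ..##. -> #   bit 6 = 1  t=1,i=14
  ..#.# -> #   bit 5 = 1  t=0,i=4
  ..#.. -> .   bit 4 = 0  t=3,i=2
  ...## -> #   bit 3 = 1  t=1,i=13
  ...#. -> #   bit 2 = 1  t=0,i=14
  ....# -> .   bit 1 = 0  t=0,i=13
  ..... -> .   bit 0 = 0  t=1,i=11
  bits 11000110111001000101101011101100 = 3336854252

3336854252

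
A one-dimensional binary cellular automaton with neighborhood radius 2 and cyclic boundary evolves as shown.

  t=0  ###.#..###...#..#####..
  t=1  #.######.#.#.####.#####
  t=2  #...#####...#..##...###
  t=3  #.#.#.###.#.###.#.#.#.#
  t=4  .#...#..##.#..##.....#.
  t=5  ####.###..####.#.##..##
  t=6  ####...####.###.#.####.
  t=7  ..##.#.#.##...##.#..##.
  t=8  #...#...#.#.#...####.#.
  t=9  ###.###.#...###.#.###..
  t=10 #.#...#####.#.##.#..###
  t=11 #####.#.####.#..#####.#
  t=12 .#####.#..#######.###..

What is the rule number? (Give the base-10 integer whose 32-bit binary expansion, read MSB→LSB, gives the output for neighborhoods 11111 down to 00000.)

  nb #####: next=#  (t=0,i=18, bit31=1)
  nb ####.: next=#  (t=0,i=19, bit30=1)
  nb ###.#: next=#  (t=0,i=2, bit29=1)
  nb ###..: next=#  (t=0,i=9, bit28=1)
  nb ##.##: next=.  (t=1,i=1, bit27=0)
  nb ##.#.: next=#  (t=0,i=3, bit26=1)
  nb ##..#: next=#  (t=0,i=21, bit25=1)
  nb ##...: next=.  (t=0,i=10, bit24=0)
  nb #.###: next=.  (t=1,i=2, bit23=0)
  nb #.##.: next=.  (t=3,i=22, bit22=0)
  nb #.#.#: next=.  (t=1,i=9, bit21=0)
  nb #.#..: next=#  (t=0,i=4, bit20=1)
  nb #..##: next=#  (t=0,i=6, bit19=1)
  nb #..#.: next=#  (t=4,i=0, bit18=1)
  nb #...#: next=#  (t=0,i=11, bit17=1)
  nb #....: next=#  (t=4,i=17, bit16=1)
  nb .####: next=.  (t=0,i=17, bit15=0)
  nb .###.: next=.  (t=0,i=1, bit14=0)
  nb .##.#: next=.  (t=3,i=0, bit13=0)
  nb .##..: next=#  (t=2,i=16, bit12=1)
  nb .#.##: next=#  (t=1,i=12, bit11=1)
  nb .#.#.: next=.  (t=1,i=10, bit10=0)
  nb .#..#: next=#  (t=0,i=5, bit9=1)
  nb .#...: next=#  (t=4,i=2, bit8=1)
  nb ..###: next=#  (t=0,i=0, bit7=1)
  nb ..##.: next=.  (t=2,i=15, bit6=0)
  nb ..#.#: next=#  (t=8,i=8, bit5=1)
  nb ..#..: next=#  (t=0,i=13, bit4=1)
  nb ...##: next=.  (t=2,i=3, bit3=0)
  nb ...#.: next=.  (t=0,i=12, bit2=0)
  nb ....#: next=.  (t=4,i=19, bit1=0)
  nb .....: next=#  (t=4,i=18, bit0=1)
  bits 11110110000111110001101110110001 = 4129233841

4129233841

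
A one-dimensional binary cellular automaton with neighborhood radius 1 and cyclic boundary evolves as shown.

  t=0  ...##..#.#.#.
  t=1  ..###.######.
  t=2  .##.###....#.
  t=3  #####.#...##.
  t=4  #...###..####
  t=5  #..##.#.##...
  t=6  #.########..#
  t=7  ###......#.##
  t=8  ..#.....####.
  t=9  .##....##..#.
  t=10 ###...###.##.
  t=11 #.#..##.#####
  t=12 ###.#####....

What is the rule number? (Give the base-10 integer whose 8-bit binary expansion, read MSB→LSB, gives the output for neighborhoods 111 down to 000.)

110

  [7] ### => .  t=1,i=3
  [6] ##. => #  t=0,i=4
  [5] #.# => #  t=0,i=8
  [4] #.. => .  t=0,i=5
  [3] .## => #  t=0,i=3
  [2] .#. => #  t=0,i=7
  [1] ..# => #  t=0,i=2
  [0] ... => .  t=0,i=0
  bits 01101110 = 110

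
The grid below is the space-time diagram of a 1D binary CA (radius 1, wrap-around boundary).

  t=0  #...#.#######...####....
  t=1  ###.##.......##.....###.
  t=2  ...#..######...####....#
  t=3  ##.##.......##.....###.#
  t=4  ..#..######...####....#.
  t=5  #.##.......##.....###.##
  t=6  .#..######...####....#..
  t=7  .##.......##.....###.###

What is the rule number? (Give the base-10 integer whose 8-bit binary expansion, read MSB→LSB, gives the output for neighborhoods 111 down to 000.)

  nb ###: next=.  (t=0,i=7, bit7=0)
  nb ##.: next=.  (t=0,i=12, bit6=0)
  nb #.#: next=#  (t=0,i=5, bit5=1)
  nb #..: next=#  (t=0,i=1, bit4=1)
  nb .##: next=.  (t=0,i=6, bit3=0)
  nb .#.: next=#  (t=0,i=0, bit2=1)
  nb ..#: next=.  (t=0,i=3, bit1=0)
  nb ...: next=#  (t=0,i=2, bit0=1)
  bits 00110101 = 53

53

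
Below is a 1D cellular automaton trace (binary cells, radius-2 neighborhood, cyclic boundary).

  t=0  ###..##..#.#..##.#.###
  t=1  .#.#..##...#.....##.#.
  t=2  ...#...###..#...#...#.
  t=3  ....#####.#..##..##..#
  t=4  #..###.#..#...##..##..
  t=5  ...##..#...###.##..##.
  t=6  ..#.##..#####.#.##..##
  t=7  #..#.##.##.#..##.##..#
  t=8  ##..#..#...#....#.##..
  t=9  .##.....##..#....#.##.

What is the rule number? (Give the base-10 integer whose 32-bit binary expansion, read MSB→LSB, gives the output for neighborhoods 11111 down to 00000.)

  #####|.  b31=0 t=0,i=0
  ####.|#  b30=1 t=0,i=1
  ###.#|.  b29=0 t=3,i=8
  ###..|.  b28=0 t=0,i=2
  ##.##|#  b27=1 t=5,i=14
  ##.#.|.  b26=0 t=0,i=16
  ##..#|#  b25=1 t=0,i=3
  ##...|#  b24=1 t=1,i=8
  #.###|.  b23=0 t=0,i=19
  #.##.|.  b22=0 t=5,i=15
  #.#.#|#  b21=1 t=0,i=17
  #.#..|#  b20=1 t=0,i=11
  #..##|.  b19=0 t=0,i=4
  #..#.|.  b18=0 t=0,i=8
  #...#|#  b17=1 t=1,i=9
  #....|.  b16=0 t=1,i=13
  .####|#  b15=1 t=0,i=20
  .###.|#  b14=1 t=2,i=8
  .##.#|.  b13=0 t=0,i=15
  .##..|#  b12=1 t=0,i=6
  .#.##|#  b11=1 t=0,i=18
  .#.#.|.  b10=0 t=0,i=10
  .#..#|.  b9=0 t=0,i=12
  .#...|#  b8=1 t=1,i=12
  ..###|#  b7=1 t=2,i=7
  ..##.|.  b6=0 t=0,i=5
  ..#.#|.  b5=0 t=0,i=9
  ..#..|.  b4=0 t=1,i=11
  ...##|#  b3=1 t=1,i=16
  ...#.|.  b2=0 t=1,i=10
  ....#|.  b1=0 t=1,i=15
  .....|.  b0=0 t=1,i=14
  bits 01001011001100101101100110001000 = 1261623688

1261623688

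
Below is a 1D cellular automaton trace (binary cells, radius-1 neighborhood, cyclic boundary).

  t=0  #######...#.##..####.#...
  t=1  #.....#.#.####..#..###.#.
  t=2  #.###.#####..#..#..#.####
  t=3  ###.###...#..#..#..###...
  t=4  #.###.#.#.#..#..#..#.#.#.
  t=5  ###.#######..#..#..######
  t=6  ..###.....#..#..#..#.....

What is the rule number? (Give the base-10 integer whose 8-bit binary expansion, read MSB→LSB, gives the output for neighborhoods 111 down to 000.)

  [7] ### => .  t=0,i=1
  [6] ##. => #  t=0,i=6
  [5] #.# => #  t=0,i=11
  [4] #.. => .  t=0,i=7
  [3] .## => #  t=0,i=0
  [2] .#. => #  t=0,i=10
  [1] ..# => .  t=0,i=9
  [0] ... => #  t=0,i=8
  bits 01101101 = 109

109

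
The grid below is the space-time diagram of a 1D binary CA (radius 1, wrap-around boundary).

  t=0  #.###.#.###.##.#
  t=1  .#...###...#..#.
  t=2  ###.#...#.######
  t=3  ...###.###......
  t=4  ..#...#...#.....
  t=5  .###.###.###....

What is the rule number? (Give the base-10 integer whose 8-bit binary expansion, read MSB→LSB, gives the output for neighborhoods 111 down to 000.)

  nb ###: next=.  (t=0,i=3, bit7=0)
  nb ##.: next=.  (t=0,i=0, bit6=0)
  nb #.#: next=#  (t=0,i=1, bit5=1)
  nb #..: next=#  (t=1,i=2, bit4=1)
  nb .##: next=.  (t=0,i=2, bit3=0)
  nb .#.: next=#  (t=0,i=6, bit2=1)
  nb ..#: next=#  (t=1,i=0, bit1=1)
  nb ...: next=.  (t=1,i=3, bit0=0)
  bits 00110110 = 54

54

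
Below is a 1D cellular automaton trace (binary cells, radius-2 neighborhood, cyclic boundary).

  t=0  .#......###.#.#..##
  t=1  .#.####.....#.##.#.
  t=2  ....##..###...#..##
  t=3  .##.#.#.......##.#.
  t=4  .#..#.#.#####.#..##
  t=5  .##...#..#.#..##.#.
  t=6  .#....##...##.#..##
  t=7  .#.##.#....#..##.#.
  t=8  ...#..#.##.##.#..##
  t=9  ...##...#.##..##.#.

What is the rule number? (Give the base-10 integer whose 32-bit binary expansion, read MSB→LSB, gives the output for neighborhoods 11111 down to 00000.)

1248952915

  ##### -> .   bit 31 = 0  t=4,i=10
  ####. -> #   bit 30 = 1  t=1,i=5
  ###.# -> .   bit 29 = 0  t=0,i=10
  ###.. -> .   bit 28 = 0  t=1,i=6
  ##.## -> #   bit 27 = 1  t=8,i=10
  ##.#. -> .   bit 26 = 0  t=0,i=0
  ##..# -> #   bit 25 = 1  t=2,i=6
  ##... -> .   bit 24 = 0  t=1,i=7
  #.### -> .   bit 23 = 0  t=1,i=3
  #.##. -> #   bit 22 = 1  t=1,i=14
  #.#.# -> #   bit 21 = 1  t=0,i=12
  #.#.. -> #   bit 20 = 1  t=0,i=1
  #..## -> .   bit 19 = 0  t=0,i=16
  #..#. -> .   bit 18 = 0  t=1,i=0
  #...# -> .   bit 17 = 0  t=2,i=12
  #.... -> #   bit 16 = 1  t=0,i=3
  .#### -> #   bit 15 = 1  t=1,i=4
  .###. -> .   bit 14 = 0  t=0,i=9
  .##.# -> .   bit 13 = 0  t=0,i=18
  .##.. -> .   bit 12 = 0  t=2,i=5
  .#.## -> .   bit 11 = 0  t=1,i=2
  .#.#. -> .   bit 10 = 0  t=0,i=13
  .#..# -> #   bit 9 = 1  t=0,i=15
  .#... -> .   bit 8 = 0  t=0,i=2
  ..### -> .   bit 7 = 0  t=0,i=8
  ..##. -> #   bit 6 = 1  t=0,i=17
  ..#.# -> .   bit 5 = 0  t=1,i=1
  ..#.. -> #   bit 4 = 1  t=2,i=14
  ...## -> .   bit 3 = 0  t=0,i=7
  ...#. -> .   bit 2 = 0  t=1,i=11
  ....# -> #   bit 1 = 1  t=0,i=6
  ..... -> #   bit 0 = 1  t=0,i=4
  bits 01001010011100011000001001010011 = 1248952915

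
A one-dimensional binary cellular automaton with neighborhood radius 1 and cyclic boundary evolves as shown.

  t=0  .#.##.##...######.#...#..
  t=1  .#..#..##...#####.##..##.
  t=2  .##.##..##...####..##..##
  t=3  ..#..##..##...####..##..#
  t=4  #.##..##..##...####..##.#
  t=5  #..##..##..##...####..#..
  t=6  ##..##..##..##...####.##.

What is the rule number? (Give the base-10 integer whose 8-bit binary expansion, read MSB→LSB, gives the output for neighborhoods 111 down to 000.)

212

  ###|#  b7=1 t=0,i=12
  ##.|#  b6=1 t=0,i=4
  #.#|.  b5=0 t=0,i=2
  #..|#  b4=1 t=0,i=8
  .##|.  b3=0 t=0,i=3
  .#.|#  b2=1 t=0,i=1
  ..#|.  b1=0 t=0,i=0
  ...|.  b0=0 t=0,i=9
  bits 11010100 = 212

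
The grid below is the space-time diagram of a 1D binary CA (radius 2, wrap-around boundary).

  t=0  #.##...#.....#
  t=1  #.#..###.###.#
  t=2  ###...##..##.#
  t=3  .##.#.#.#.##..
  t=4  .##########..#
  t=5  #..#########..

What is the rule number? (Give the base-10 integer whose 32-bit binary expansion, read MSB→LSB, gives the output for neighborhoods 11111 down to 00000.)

4134759511

  #####|#  b31=1 t=4,i=3
  ####.|#  b30=1 t=2,i=1
  ###.#|#  b29=1 t=1,i=7
  ###..|#  b28=1 t=2,i=2
  ##.##|.  b27=0 t=0,i=1
  ##.#.|#  b26=1 t=1,i=1
  ##..#|#  b25=1 t=2,i=8
  ##...|.  b24=0 t=0,i=4
  #.###|.  b23=0 t=1,i=9
  #.##.|#  b22=1 t=0,i=2
  #.#.#|#  b21=1 t=3,i=4
  #.#..|#  b20=1 t=1,i=2
  #..##|.  b19=0 t=1,i=4
  #..#.|.  b18=0 t=4,i=12
  #...#|#  b17=1 t=0,i=5
  #....|#  b16=1 t=0,i=9
  .####|.  b15=0 t=2,i=0
  .###.|#  b14=1 t=1,i=6
  .##.#|#  b13=1 t=0,i=0
  .##..|.  b12=0 t=0,i=3
  .#.##|#  b11=1 t=3,i=9
  .#.#.|#  b10=1 t=3,i=5
  .#..#|.  b9=0 t=1,i=3
  .#...|.  b8=0 t=0,i=8
  ..###|.  b7=0 t=1,i=5
  ..##.|#  b6=1 t=0,i=13
  ..#.#|.  b5=0 t=4,i=13
  ..#..|#  b4=1 t=0,i=7
  ...##|.  b3=0 t=0,i=12
  ...#.|#  b2=1 t=0,i=6
  ....#|#  b1=1 t=0,i=11
  .....|#  b0=1 t=0,i=10
  bits 11110110011100110110110001010111 = 4134759511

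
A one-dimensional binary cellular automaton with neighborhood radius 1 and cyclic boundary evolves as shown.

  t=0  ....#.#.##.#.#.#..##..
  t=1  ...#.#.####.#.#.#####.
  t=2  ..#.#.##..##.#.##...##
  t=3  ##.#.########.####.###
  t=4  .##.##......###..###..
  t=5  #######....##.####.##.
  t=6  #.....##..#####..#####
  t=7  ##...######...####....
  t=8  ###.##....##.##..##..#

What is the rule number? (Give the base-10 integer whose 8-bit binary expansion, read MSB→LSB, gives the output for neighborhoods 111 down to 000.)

122

  [7] ### => .  t=1,i=8
  [6] ##. => #  t=0,i=9
  [5] #.# => #  t=0,i=5
  [4] #.. => #  t=0,i=16
  [3] .## => #  t=0,i=8
  [2] .#. => .  t=0,i=4
  [1] ..# => #  t=0,i=3
  [0] ... => .  t=0,i=0
  bits 01111010 = 122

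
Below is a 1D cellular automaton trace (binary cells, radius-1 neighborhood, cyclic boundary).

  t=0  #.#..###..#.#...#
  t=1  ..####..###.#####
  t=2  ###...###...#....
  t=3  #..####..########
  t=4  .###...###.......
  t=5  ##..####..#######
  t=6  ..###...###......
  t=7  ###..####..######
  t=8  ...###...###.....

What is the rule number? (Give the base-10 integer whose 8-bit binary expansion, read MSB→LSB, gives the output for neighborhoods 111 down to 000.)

31

  ### -> .   bit 7 = 0  t=0,i=6
  ##. -> .   bit 6 = 0  t=0,i=0
  #.# -> .   bit 5 = 0  t=0,i=1
  #.. -> #   bit 4 = 1  t=0,i=3
  .## -> #   bit 3 = 1  t=0,i=5
  .#. -> #   bit 2 = 1  t=0,i=2
  ..# -> #   bit 1 = 1  t=0,i=4
  ... -> #   bit 0 = 1  t=0,i=14
  bits 00011111 = 31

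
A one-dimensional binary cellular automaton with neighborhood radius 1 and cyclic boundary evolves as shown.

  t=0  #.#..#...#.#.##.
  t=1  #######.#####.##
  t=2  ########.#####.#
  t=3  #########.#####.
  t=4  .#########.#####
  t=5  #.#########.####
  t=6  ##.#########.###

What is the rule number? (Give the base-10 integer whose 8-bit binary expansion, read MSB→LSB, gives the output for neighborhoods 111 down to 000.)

  ### -> #   bit 7 = 1  t=1,i=0
  ##. -> #   bit 6 = 1  t=0,i=14
  #.# -> #   bit 5 = 1  t=0,i=1
  #.. -> #   bit 4 = 1  t=0,i=3
  .## -> .   bit 3 = 0  t=0,i=13
  .#. -> #   bit 2 = 1  t=0,i=0
  ..# -> #   bit 1 = 1  t=0,i=4
  ... -> .   bit 0 = 0  t=0,i=7
  bits 11110110 = 246

246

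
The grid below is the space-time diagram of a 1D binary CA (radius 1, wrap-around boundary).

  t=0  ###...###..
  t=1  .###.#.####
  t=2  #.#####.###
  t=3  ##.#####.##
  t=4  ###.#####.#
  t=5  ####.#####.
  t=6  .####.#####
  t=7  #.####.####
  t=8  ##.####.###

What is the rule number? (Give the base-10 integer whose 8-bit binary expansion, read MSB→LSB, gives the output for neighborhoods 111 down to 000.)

246

  [7] ### => #  t=0,i=1
  [6] ##. => #  t=0,i=2
  [5] #.# => #  t=1,i=0
  [4] #.. => #  t=0,i=3
  [3] .## => .  t=0,i=0
  [2] .#. => #  t=1,i=5
  [1] ..# => #  t=0,i=5
  [0] ... => .  t=0,i=4
  bits 11110110 = 246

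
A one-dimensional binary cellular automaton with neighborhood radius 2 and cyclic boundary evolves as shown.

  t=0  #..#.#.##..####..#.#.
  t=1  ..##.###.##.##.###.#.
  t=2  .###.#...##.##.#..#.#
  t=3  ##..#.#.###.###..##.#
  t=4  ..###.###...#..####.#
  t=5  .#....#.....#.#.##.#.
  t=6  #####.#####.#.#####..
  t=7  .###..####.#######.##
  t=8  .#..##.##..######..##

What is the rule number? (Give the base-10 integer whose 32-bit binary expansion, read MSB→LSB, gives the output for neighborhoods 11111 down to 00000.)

3337464187

  nb #####: next=#  (t=6,i=2, bit31=1)
  nb ####.: next=#  (t=0,i=13, bit30=1)
  nb ###.#: next=.  (t=1,i=7, bit29=0)
  nb ###..: next=.  (t=0,i=14, bit28=0)
  nb ##.##: next=.  (t=1,i=4, bit27=0)
  nb ##.#.: next=#  (t=1,i=18, bit26=1)
  nb ##..#: next=#  (t=0,i=9, bit25=1)
  nb ##...: next=.  (t=4,i=9, bit24=0)
  nb #.###: next=#  (t=1,i=5, bit23=1)
  nb #.##.: next=#  (t=0,i=7, bit22=1)
  nb #.#.#: next=#  (t=0,i=5, bit21=1)
  nb #.#..: next=.  (t=0,i=0, bit20=0)
  nb #..##: next=#  (t=0,i=10, bit19=1)
  nb #..#.: next=#  (t=0,i=2, bit18=1)
  nb #...#: next=.  (t=1,i=0, bit17=0)
  nb #....: next=#  (t=5,i=3, bit16=1)
  nb .####: next=#  (t=0,i=12, bit15=1)
  nb .###.: next=.  (t=1,i=6, bit14=0)
  nb .##.#: next=#  (t=1,i=3, bit13=1)
  nb .##..: next=.  (t=0,i=8, bit12=0)
  nb .#.##: next=#  (t=0,i=6, bit11=1)
  nb .#.#.: next=.  (t=0,i=4, bit10=0)
  nb .#..#: next=.  (t=0,i=1, bit9=0)
  nb .#...: next=#  (t=1,i=20, bit8=1)
  nb ..###: next=.  (t=0,i=11, bit7=0)
  nb ..##.: next=#  (t=1,i=2, bit6=1)
  nb ..#.#: next=#  (t=0,i=3, bit5=1)
  nb ..#..: next=#  (t=4,i=12, bit4=1)
  nb ...##: next=#  (t=1,i=1, bit3=1)
  nb ...#.: next=.  (t=4,i=11, bit2=0)
  nb ....#: next=#  (t=5,i=4, bit1=1)
  nb .....: next=#  (t=5,i=9, bit0=1)
  bits 11000110111011011010100101111011 = 3337464187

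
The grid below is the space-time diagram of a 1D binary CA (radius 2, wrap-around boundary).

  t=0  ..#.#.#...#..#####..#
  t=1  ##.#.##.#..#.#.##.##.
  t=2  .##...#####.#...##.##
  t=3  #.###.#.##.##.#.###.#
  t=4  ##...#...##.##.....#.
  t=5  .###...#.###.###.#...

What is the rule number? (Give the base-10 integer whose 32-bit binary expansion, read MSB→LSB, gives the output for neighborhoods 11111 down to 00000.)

  [31] ##### => #  t=0,i=15
  [30] ####. => #  t=0,i=16
  [29] ###.# => .  t=2,i=10
  [28] ###.. => .  t=0,i=17
  [27] ##.## => #  t=1,i=17
  [26] ##.#. => #  t=1,i=2
  [25] ##..# => #  t=0,i=18
  [24] ##... => #  t=2,i=3
  [23] #.### => .  t=3,i=2
  [22] #.##. => .  t=1,i=0
  [21] #.#.# => .  t=0,i=4
  [20] #.#.. => #  t=0,i=6
  [19] #..## => .  t=0,i=12
  [18] #..#. => #  t=0,i=1
  [17] #...# => #  t=0,i=8
  [16] #.... => #  t=4,i=15
  [15] .#### => .  t=0,i=14
  [14] .###. => .  t=3,i=3
  [13] .##.# => #  t=1,i=1
  [12] .##.. => #  t=2,i=2
  [11] .#.## => .  t=1,i=4
  [10] .#.#. => #  t=0,i=3
  [9] .#..# => #  t=0,i=0
  [8] .#... => .  t=0,i=7
  [7] ..### => #  t=0,i=13
  [6] ..##. => #  t=2,i=16
  [5] ..#.# => .  t=0,i=2
  [4] ..#.. => .  t=0,i=10
  [3] ...## => .  t=2,i=5
  [2] ...#. => .  t=0,i=9
  [1] ....# => #  t=4,i=17
  [0] ..... => .  t=4,i=16
  bits 11001111000101110011011011000010 = 3474405058

3474405058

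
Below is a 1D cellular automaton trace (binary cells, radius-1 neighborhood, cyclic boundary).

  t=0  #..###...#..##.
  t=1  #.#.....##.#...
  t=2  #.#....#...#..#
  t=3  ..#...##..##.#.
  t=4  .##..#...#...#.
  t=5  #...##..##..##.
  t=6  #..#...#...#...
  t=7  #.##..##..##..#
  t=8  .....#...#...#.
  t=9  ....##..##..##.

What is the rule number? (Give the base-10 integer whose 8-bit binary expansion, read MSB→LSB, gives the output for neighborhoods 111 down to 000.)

  ###|.  b7=0 t=0,i=4
  ##.|.  b6=0 t=0,i=5
  #.#|.  b5=0 t=0,i=14
  #..|.  b4=0 t=0,i=1
  .##|.  b3=0 t=0,i=3
  .#.|#  b2=1 t=0,i=0
  ..#|#  b1=1 t=0,i=2
  ...|.  b0=0 t=0,i=7
  bits 00000110 = 6

6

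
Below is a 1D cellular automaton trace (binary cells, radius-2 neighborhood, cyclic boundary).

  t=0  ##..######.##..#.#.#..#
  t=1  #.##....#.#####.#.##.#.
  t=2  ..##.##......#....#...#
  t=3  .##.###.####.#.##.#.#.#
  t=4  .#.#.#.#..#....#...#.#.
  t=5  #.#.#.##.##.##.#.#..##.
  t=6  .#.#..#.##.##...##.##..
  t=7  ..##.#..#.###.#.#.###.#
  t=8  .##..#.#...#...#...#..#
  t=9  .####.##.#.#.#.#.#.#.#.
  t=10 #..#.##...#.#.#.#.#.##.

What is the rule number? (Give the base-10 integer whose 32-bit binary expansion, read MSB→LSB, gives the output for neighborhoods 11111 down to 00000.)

  ##### -> .   bit 31 = 0  t=0,i=6
  ####. -> #   bit 30 = 1  t=0,i=8
  ###.# -> .   bit 29 = 0  t=0,i=9
  ###.. -> .   bit 28 = 0  t=0,i=1
  ##.## -> #   bit 27 = 1  t=0,i=10
  ##.#. -> .   bit 26 = 0  t=1,i=15
  ##..# -> #   bit 25 = 1  t=0,i=2
  ##... -> .   bit 24 = 0  t=1,i=4
  #.### -> .   bit 23 = 0  t=1,i=10
  #.##. -> #   bit 22 = 1  t=0,i=11
  #.#.# -> .   bit 21 = 0  t=0,i=17
  #.#.. -> #   bit 20 = 1  t=0,i=19
  #..## -> #   bit 19 = 1  t=0,i=3
  #..#. -> #   bit 18 = 1  t=0,i=14
  #...# -> #   bit 17 = 1  t=2,i=20
  #.... -> #   bit 16 = 1  t=1,i=5
  .#### -> .   bit 15 = 0  t=0,i=5
  .###. -> #   bit 14 = 1  t=0,i=0
  .##.# -> .   bit 13 = 0  t=1,i=19
  .##.. -> #   bit 12 = 1  t=0,i=12
  .#.## -> .   bit 11 = 0  t=1,i=1
  .#.#. -> #   bit 10 = 1  t=0,i=16
  .#..# -> .   bit 9 = 0  t=0,i=20
  .#... -> .   bit 8 = 0  t=2,i=14
  ..### -> .   bit 7 = 0  t=0,i=4
  ..##. -> #   bit 6 = 1  t=2,i=2
  ..#.# -> .   bit 5 = 0  t=0,i=15
  ..#.. -> #   bit 4 = 1  t=2,i=13
  ...## -> .   bit 3 = 0  t=6,i=15
  ...#. -> .   bit 2 = 0  t=1,i=7
  ....# -> #   bit 1 = 1  t=1,i=6
  ..... -> #   bit 0 = 1  t=2,i=9
  bits 01001010010111110101010001010011 = 1247761491

1247761491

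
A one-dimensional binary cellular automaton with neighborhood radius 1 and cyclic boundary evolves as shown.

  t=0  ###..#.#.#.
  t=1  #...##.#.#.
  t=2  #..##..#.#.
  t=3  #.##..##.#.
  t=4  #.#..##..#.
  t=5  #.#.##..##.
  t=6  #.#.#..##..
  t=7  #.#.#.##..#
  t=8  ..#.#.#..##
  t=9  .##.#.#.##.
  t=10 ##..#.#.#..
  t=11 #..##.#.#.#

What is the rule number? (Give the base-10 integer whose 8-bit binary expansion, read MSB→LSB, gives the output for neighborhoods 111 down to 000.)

  [7] ### => .  t=0,i=1
  [6] ##. => .  t=0,i=2
  [5] #.# => .  t=0,i=6
  [4] #.. => .  t=0,i=3
  [3] .## => #  t=0,i=0
  [2] .#. => #  t=0,i=5
  [1] ..# => #  t=0,i=4
  [0] ... => .  t=1,i=2
  bits 00001110 = 14

14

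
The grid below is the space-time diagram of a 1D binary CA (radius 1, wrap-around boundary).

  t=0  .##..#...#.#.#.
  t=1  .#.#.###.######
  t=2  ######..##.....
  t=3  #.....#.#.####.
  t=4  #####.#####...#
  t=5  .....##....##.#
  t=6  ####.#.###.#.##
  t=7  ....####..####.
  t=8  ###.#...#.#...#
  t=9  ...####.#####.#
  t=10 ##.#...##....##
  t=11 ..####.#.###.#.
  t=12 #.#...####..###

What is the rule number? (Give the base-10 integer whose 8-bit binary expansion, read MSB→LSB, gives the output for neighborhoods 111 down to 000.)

  nb ###: next=.  (t=1,i=6, bit7=0)
  nb ##.: next=.  (t=0,i=2, bit6=0)
  nb #.#: next=#  (t=0,i=10, bit5=1)
  nb #..: next=#  (t=0,i=3, bit4=1)
  nb .##: next=#  (t=0,i=1, bit3=1)
  nb .#.: next=#  (t=0,i=5, bit2=1)
  nb ..#: next=.  (t=0,i=0, bit1=0)
  nb ...: next=#  (t=0,i=7, bit0=1)
  bits 00111101 = 61

61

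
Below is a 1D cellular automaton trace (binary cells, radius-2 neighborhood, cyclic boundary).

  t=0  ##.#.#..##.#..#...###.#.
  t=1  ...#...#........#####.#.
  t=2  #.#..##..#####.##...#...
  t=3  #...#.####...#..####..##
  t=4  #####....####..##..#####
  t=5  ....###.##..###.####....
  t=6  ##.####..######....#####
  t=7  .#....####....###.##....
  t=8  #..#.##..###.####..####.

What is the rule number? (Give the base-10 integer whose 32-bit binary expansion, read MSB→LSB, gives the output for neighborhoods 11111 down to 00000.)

858476717

  [31] ##### => .  t=1,i=18
  [30] ####. => .  t=1,i=19
  [29] ###.# => #  t=0,i=20
  [28] ###.. => #  t=3,i=0
  [27] ##.## => .  t=2,i=14
  [26] ##.#. => .  t=0,i=2
  [25] ##..# => #  t=2,i=7
  [24] ##... => #  t=2,i=17
  [23] #.### => .  t=3,i=6
  [22] #.##. => .  t=0,i=0
  [21] #.#.# => #  t=0,i=3
  [20] #.#.. => .  t=0,i=5
  [19] #..## => #  t=0,i=7
  [18] #..#. => .  t=0,i=13
  [17] #...# => #  t=0,i=16
  [16] #.... => #  t=1,i=0
  [15] .#### => .  t=1,i=17
  [14] .###. => #  t=0,i=19
  [13] .##.# => .  t=0,i=1
  [12] .##.. => #  t=2,i=6
  [11] .#.## => .  t=0,i=23
  [10] .#.#. => .  t=0,i=4
  [9] .#..# => .  t=0,i=6
  [8] .#... => .  t=0,i=15
  [7] ..### => #  t=0,i=18
  [6] ..##. => .  t=0,i=8
  [5] ..#.# => #  t=2,i=0
  [4] ..#.. => .  t=0,i=14
  [3] ...## => #  t=0,i=17
  [2] ...#. => #  t=1,i=2
  [1] ....# => .  t=1,i=1
  [0] ..... => #  t=1,i=10
  bits 00110011001010110101000010101101 = 858476717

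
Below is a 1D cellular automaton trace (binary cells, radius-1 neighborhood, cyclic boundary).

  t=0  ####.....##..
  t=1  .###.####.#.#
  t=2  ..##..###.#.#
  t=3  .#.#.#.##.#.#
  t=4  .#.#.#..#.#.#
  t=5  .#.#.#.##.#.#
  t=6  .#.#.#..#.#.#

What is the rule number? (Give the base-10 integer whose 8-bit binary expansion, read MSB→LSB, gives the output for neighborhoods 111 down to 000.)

  ### -> #   bit 7 = 1  t=0,i=1
  ##. -> #   bit 6 = 1  t=0,i=3
  #.# -> .   bit 5 = 0  t=1,i=0
  #.. -> .   bit 4 = 0  t=0,i=4
  .## -> .   bit 3 = 0  t=0,i=0
  .#. -> #   bit 2 = 1  t=1,i=10
  ..# -> #   bit 1 = 1  t=0,i=8
  ... -> #   bit 0 = 1  t=0,i=5
  bits 11000111 = 199

199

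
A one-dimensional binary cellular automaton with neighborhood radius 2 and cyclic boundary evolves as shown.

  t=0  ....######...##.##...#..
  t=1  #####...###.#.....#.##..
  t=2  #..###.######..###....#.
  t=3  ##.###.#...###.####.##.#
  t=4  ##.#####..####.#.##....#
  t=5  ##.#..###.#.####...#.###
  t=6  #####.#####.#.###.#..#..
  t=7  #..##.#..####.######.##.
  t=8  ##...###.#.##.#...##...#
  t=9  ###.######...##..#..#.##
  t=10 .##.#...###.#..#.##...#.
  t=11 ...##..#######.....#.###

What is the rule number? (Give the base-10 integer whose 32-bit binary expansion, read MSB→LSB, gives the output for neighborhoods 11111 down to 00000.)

  nb #####: next=.  (t=0,i=6, bit31=0)
  nb ####.: next=#  (t=0,i=8, bit30=1)
  nb ###.#: next=#  (t=1,i=10, bit29=1)
  nb ###..: next=#  (t=0,i=9, bit28=1)
  nb ##.##: next=.  (t=0,i=15, bit27=0)
  nb ##.#.: next=#  (t=1,i=11, bit26=1)
  nb ##..#: next=#  (t=1,i=22, bit25=1)
  nb ##...: next=#  (t=0,i=10, bit24=1)
  nb #.###: next=#  (t=2,i=7, bit23=1)
  nb #.##.: next=.  (t=0,i=16, bit22=0)
  nb #.#.#: next=#  (t=4,i=15, bit21=1)
  nb #.#..: next=#  (t=1,i=12, bit20=1)
  nb #..##: next=.  (t=1,i=23, bit19=0)
  nb #..#.: next=.  (t=6,i=20, bit18=0)
  nb #...#: next=.  (t=0,i=11, bit17=0)
  nb #....: next=.  (t=0,i=23, bit16=0)
  nb .####: next=.  (t=0,i=5, bit15=0)
  nb .###.: next=#  (t=1,i=9, bit14=1)
  nb .##.#: next=.  (t=0,i=14, bit13=0)
  nb .##..: next=.  (t=0,i=17, bit12=0)
  nb .#.##: next=.  (t=1,i=19, bit11=0)
  nb .#.#.: next=#  (t=2,i=23, bit10=1)
  nb .#..#: next=#  (t=2,i=1, bit9=1)
  nb .#...: next=.  (t=0,i=22, bit8=0)
  nb ..###: next=#  (t=0,i=4, bit7=1)
  nb ..##.: next=.  (t=0,i=13, bit6=0)
  nb ..#.#: next=.  (t=1,i=18, bit5=0)
  nb ..#..: next=#  (t=0,i=21, bit4=1)
  nb ...##: next=#  (t=0,i=3, bit3=1)
  nb ...#.: next=#  (t=0,i=20, bit2=1)
  nb ....#: next=#  (t=0,i=2, bit1=1)
  nb .....: next=#  (t=0,i=0, bit0=1)
  bits 01110111101100000100011010011111 = 2008041119

2008041119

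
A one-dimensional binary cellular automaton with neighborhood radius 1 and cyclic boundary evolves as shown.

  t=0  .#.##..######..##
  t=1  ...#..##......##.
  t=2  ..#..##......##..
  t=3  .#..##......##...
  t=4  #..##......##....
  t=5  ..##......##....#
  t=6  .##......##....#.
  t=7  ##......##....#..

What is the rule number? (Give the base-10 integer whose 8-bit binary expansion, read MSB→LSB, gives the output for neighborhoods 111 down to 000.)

  ###|.  b7=0 t=0,i=8
  ##.|.  b6=0 t=0,i=4
  #.#|.  b5=0 t=0,i=0
  #..|.  b4=0 t=0,i=5
  .##|#  b3=1 t=0,i=3
  .#.|.  b2=0 t=0,i=1
  ..#|#  b1=1 t=0,i=6
  ...|.  b0=0 t=1,i=0
  bits 00001010 = 10

10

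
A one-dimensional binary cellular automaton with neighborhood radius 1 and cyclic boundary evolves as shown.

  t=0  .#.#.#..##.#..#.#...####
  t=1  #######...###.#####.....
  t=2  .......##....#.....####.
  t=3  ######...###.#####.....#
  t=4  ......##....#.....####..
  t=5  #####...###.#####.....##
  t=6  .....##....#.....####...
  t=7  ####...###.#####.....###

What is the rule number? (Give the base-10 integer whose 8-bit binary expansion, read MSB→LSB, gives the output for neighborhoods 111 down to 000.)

  nb ###: next=.  (t=0,i=21, bit7=0)
  nb ##.: next=.  (t=0,i=9, bit6=0)
  nb #.#: next=#  (t=0,i=0, bit5=1)
  nb #..: next=#  (t=0,i=6, bit4=1)
  nb .##: next=.  (t=0,i=8, bit3=0)
  nb .#.: next=#  (t=0,i=1, bit2=1)
  nb ..#: next=.  (t=0,i=7, bit1=0)
  nb ...: next=#  (t=0,i=18, bit0=1)
  bits 00110101 = 53

53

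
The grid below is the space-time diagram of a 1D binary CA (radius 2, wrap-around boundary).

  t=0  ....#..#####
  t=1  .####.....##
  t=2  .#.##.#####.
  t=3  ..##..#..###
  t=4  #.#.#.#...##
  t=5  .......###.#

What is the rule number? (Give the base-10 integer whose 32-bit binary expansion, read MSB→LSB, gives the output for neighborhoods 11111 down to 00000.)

1388530015

  #####|.  b31=0 t=0,i=9
  ####.|#  b30=1 t=0,i=10
  ###.#|.  b29=0 t=4,i=0
  ###..|#  b28=1 t=0,i=11
  ##.##|.  b27=0 t=1,i=0
  ##.#.|.  b26=0 t=4,i=1
  ##..#|#  b25=1 t=2,i=11
  ##...|.  b24=0 t=0,i=0
  #.###|#  b23=1 t=1,i=1
  #.##.|#  b22=1 t=2,i=3
  #.#.#|.  b21=0 t=4,i=2
  #.#..|.  b20=0 t=4,i=6
  #..##|.  b19=0 t=0,i=6
  #..#.|.  b18=0 t=2,i=0
  #...#|#  b17=1 t=4,i=8
  #....|#  b16=1 t=0,i=1
  .####|.  b15=0 t=0,i=8
  .###.|#  b14=1 t=3,i=10
  .##.#|.  b13=0 t=1,i=11
  .##..|.  b12=0 t=3,i=3
  .#.##|#  b11=1 t=2,i=2
  .#.#.|.  b10=0 t=4,i=3
  .#..#|.  b9=0 t=0,i=5
  .#...|#  b8=1 t=4,i=7
  ..###|.  b7=0 t=0,i=7
  ..##.|#  b6=1 t=1,i=10
  ..#.#|.  b5=0 t=2,i=1
  ..#..|#  b4=1 t=0,i=4
  ...##|#  b3=1 t=1,i=9
  ...#.|#  b2=1 t=0,i=3
  ....#|#  b1=1 t=0,i=2
  .....|#  b0=1 t=1,i=7
  bits 01010010110000110100100101011111 = 1388530015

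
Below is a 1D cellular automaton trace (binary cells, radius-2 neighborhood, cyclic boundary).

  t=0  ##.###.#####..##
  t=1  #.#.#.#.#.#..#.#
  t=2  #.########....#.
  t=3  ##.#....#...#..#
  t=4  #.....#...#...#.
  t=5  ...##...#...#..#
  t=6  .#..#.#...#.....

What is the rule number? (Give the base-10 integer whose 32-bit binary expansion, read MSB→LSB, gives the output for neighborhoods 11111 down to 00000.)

  [31] ##### => .  t=0,i=9
  [30] ####. => #  t=0,i=0
  [29] ###.# => .  t=0,i=1
  [28] ###.. => .  t=0,i=11
  [27] ##.## => #  t=0,i=2
  [26] ##.#. => .  t=1,i=1
  [25] ##..# => .  t=0,i=12
  [24] ##... => .  t=2,i=10
  [23] #.### => .  t=0,i=3
  [22] #.##. => .  t=1,i=15
  [21] #.#.# => #  t=1,i=2
  [20] #.#.. => .  t=1,i=10
  [19] #..## => #  t=0,i=13
  [18] #..#. => .  t=1,i=12
  [17] #...# => #  t=3,i=10
  [16] #.... => .  t=2,i=11
  [15] .#### => #  t=0,i=8
  [14] .###. => #  t=0,i=4
  [13] .##.# => #  t=1,i=0
  [12] .##.. => #  t=5,i=4
  [11] .#.## => #  t=1,i=14
  [10] .#.#. => #  t=1,i=3
  [9] .#..# => .  t=1,i=11
  [8] .#... => .  t=3,i=4
  [7] ..### => .  t=0,i=14
  [6] ..##. => .  t=5,i=3
  [5] ..#.# => .  t=1,i=13
  [4] ..#.. => .  t=3,i=8
  [3] ...## => .  t=5,i=2
  [2] ...#. => .  t=2,i=13
  [1] ....# => #  t=2,i=12
  [0] ..... => #  t=4,i=3
  bits 01001000001010101111110000000011 = 1210776579

1210776579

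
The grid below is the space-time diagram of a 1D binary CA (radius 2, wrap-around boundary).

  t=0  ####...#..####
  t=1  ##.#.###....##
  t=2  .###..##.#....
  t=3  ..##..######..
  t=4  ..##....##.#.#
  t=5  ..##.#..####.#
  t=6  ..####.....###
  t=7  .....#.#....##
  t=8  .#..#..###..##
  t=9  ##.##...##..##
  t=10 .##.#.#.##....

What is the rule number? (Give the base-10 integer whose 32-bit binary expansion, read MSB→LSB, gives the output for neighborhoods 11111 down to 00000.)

  #####|#  b31=1 t=0,i=0
  ####.|.  b30=0 t=0,i=2
  ###.#|#  b29=1 t=1,i=1
  ###..|#  b28=1 t=0,i=3
  ##.##|#  b27=1 t=9,i=2
  ##.#.|#  b26=1 t=1,i=2
  ##..#|.  b25=0 t=2,i=4
  ##...|.  b24=0 t=0,i=4
  #.###|.  b23=0 t=1,i=5
  #.##.|.  b22=0 t=9,i=3
  #.#.#|#  b21=1 t=1,i=3
  #.#..|#  b20=1 t=2,i=9
  #..##|.  b19=0 t=0,i=9
  #..#.|#  b18=1 t=8,i=3
  #...#|#  b17=1 t=0,i=5
  #....|#  b16=1 t=1,i=9
  .####|.  b15=0 t=0,i=11
  .###.|#  b14=1 t=1,i=6
  .##.#|#  b13=1 t=2,i=7
  .##..|#  b12=1 t=3,i=3
  .#.##|.  b11=0 t=1,i=4
  .#.#.|.  b10=0 t=4,i=12
  .#..#|.  b9=0 t=0,i=8
  .#...|#  b8=1 t=2,i=10
  ..###|.  b7=0 t=0,i=10
  ..##.|#  b6=1 t=2,i=6
  ..#.#|.  b5=0 t=7,i=5
  ..#..|#  b4=1 t=0,i=7
  ...##|.  b3=0 t=1,i=11
  ...#.|#  b2=1 t=0,i=6
  ....#|.  b1=0 t=1,i=10
  .....|.  b0=0 t=2,i=12
  bits 10111100001101110111000101010100 = 3157750100

3157750100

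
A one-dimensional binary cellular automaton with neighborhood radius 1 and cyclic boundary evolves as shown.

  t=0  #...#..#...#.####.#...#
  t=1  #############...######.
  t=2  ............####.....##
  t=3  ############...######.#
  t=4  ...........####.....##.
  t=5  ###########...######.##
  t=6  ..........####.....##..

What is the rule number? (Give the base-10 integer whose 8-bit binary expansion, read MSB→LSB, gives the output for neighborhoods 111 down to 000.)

119

  ###|.  b7=0 t=0,i=14
  ##.|#  b6=1 t=0,i=0
  #.#|#  b5=1 t=0,i=12
  #..|#  b4=1 t=0,i=1
  .##|.  b3=0 t=0,i=13
  .#.|#  b2=1 t=0,i=4
  ..#|#  b1=1 t=0,i=3
  ...|#  b0=1 t=0,i=2
  bits 01110111 = 119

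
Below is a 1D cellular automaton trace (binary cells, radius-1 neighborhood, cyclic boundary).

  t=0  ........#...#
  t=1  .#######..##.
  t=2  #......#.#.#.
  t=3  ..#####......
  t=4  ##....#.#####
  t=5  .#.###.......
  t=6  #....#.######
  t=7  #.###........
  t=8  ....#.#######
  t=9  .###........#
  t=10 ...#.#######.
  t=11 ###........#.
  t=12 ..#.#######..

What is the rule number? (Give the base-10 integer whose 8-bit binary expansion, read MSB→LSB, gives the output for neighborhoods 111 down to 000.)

67

  [7] ### => .  t=1,i=2
  [6] ##. => #  t=1,i=7
  [5] #.# => .  t=2,i=8
  [4] #.. => .  t=0,i=0
  [3] .## => .  t=1,i=1
  [2] .#. => .  t=0,i=8
  [1] ..# => #  t=0,i=7
  [0] ... => #  t=0,i=1
  bits 01000011 = 67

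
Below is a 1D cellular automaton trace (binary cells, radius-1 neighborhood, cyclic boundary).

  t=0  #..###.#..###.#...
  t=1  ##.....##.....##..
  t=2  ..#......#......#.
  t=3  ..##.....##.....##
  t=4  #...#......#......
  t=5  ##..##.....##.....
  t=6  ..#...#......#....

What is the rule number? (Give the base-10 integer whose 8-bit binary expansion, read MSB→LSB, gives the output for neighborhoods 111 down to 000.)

20

  ### -> .   bit 7 = 0  t=0,i=4
  ##. -> .   bit 6 = 0  t=0,i=5
  #.# -> .   bit 5 = 0  t=0,i=6
  #.. -> #   bit 4 = 1  t=0,i=1
  .## -> .   bit 3 = 0  t=0,i=3
  .#. -> #   bit 2 = 1  t=0,i=0
  ..# -> .   bit 1 = 0  t=0,i=2
  ... -> .   bit 0 = 0  t=0,i=16
  bits 00010100 = 20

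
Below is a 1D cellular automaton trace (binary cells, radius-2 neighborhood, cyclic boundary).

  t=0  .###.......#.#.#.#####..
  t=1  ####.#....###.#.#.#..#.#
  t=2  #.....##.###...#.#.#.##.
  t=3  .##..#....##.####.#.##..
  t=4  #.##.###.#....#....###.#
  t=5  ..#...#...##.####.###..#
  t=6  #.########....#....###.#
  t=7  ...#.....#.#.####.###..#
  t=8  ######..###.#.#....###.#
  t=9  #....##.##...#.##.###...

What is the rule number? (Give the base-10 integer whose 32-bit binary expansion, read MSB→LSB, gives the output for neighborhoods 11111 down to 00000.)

306438076

  nb #####: next=.  (t=0,i=19, bit31=0)
  nb ####.: next=.  (t=0,i=20, bit30=0)
  nb ###.#: next=.  (t=1,i=3, bit29=0)
  nb ###..: next=#  (t=0,i=3, bit28=1)
  nb ##.##: next=.  (t=2,i=8, bit27=0)
  nb ##.#.: next=.  (t=1,i=4, bit26=0)
  nb ##..#: next=#  (t=3,i=3, bit25=1)
  nb ##...: next=.  (t=0,i=4, bit24=0)
  nb #.###: next=.  (t=0,i=17, bit23=0)
  nb #.##.: next=#  (t=2,i=21, bit22=1)
  nb #.#.#: next=.  (t=0,i=13, bit21=0)
  nb #.#..: next=.  (t=1,i=5, bit20=0)
  nb #..##: next=.  (t=8,i=7, bit19=0)
  nb #..#.: next=.  (t=1,i=20, bit18=0)
  nb #...#: next=#  (t=0,i=23, bit17=1)
  nb #....: next=#  (t=0,i=5, bit16=1)
  nb .####: next=#  (t=0,i=18, bit15=1)
  nb .###.: next=#  (t=0,i=2, bit14=1)
  nb .##.#: next=.  (t=2,i=7, bit13=0)
  nb .##..: next=#  (t=3,i=2, bit12=1)
  nb .#.##: next=#  (t=0,i=16, bit11=1)
  nb .#.#.: next=#  (t=0,i=12, bit10=1)
  nb .#..#: next=#  (t=1,i=19, bit9=1)
  nb .#...: next=#  (t=1,i=6, bit8=1)
  nb ..###: next=#  (t=0,i=1, bit7=1)
  nb ..##.: next=.  (t=2,i=6, bit6=0)
  nb ..#.#: next=#  (t=0,i=11, bit5=1)
  nb ..#..: next=#  (t=3,i=5, bit4=1)
  nb ...##: next=#  (t=0,i=0, bit3=1)
  nb ...#.: next=#  (t=0,i=10, bit2=1)
  nb ....#: next=.  (t=0,i=9, bit1=0)
  nb .....: next=.  (t=0,i=6, bit0=0)
  bits 00010010010000111101111110111100 = 306438076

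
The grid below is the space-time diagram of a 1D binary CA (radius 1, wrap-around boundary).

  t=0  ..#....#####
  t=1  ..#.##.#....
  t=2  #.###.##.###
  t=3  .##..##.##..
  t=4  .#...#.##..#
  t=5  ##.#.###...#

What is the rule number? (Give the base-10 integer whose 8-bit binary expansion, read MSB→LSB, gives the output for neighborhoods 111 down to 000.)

45

  ###|.  b7=0 t=0,i=8
  ##.|.  b6=0 t=0,i=11
  #.#|#  b5=1 t=1,i=3
  #..|.  b4=0 t=0,i=0
  .##|#  b3=1 t=0,i=7
  .#.|#  b2=1 t=0,i=2
  ..#|.  b1=0 t=0,i=1
  ...|#  b0=1 t=0,i=4
  bits 00101101 = 45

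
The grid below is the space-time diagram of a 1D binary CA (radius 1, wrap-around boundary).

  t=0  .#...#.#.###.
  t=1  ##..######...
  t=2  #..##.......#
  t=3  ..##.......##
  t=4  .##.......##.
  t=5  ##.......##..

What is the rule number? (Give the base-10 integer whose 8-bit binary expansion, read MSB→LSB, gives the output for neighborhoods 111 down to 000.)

  ###|.  b7=0 t=0,i=10
  ##.|.  b6=0 t=0,i=11
  #.#|#  b5=1 t=0,i=6
  #..|.  b4=0 t=0,i=2
  .##|#  b3=1 t=0,i=9
  .#.|#  b2=1 t=0,i=1
  ..#|#  b1=1 t=0,i=0
  ...|.  b0=0 t=0,i=3
  bits 00101110 = 46

46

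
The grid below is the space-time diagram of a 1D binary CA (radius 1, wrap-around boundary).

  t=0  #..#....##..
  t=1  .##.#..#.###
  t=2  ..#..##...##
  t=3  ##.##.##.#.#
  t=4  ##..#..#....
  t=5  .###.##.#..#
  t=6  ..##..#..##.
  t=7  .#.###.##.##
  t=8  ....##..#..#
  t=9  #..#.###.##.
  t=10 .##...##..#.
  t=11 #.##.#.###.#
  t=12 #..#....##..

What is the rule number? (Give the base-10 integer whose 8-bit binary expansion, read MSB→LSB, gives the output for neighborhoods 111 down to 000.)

  ###|#  b7=1 t=1,i=10
  ##.|#  b6=1 t=0,i=9
  #.#|.  b5=0 t=1,i=0
  #..|#  b4=1 t=0,i=1
  .##|.  b3=0 t=0,i=8
  .#.|.  b2=0 t=0,i=0
  ..#|#  b1=1 t=0,i=2
  ...|.  b0=0 t=0,i=5
  bits 11010010 = 210

210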